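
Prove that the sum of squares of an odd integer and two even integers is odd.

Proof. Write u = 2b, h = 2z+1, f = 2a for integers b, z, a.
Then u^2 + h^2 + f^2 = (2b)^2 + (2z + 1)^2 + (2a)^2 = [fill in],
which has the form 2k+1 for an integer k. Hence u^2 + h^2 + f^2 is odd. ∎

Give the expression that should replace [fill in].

2(2a^2 + 2b^2 + 2z^2 + 2z) + 1

Expanding: (2b)^2 + (2z + 1)^2 + (2a)^2 = 4a^2 + 4b^2 + 4z^2 + 4z + 1.
Every term except the constant is even, so this is 2(2a^2 + 2b^2 + 2z^2 + 2z) + 1,
and 2a^2 + 2b^2 + 2z^2 + 2z ∈ ℤ gives the required form.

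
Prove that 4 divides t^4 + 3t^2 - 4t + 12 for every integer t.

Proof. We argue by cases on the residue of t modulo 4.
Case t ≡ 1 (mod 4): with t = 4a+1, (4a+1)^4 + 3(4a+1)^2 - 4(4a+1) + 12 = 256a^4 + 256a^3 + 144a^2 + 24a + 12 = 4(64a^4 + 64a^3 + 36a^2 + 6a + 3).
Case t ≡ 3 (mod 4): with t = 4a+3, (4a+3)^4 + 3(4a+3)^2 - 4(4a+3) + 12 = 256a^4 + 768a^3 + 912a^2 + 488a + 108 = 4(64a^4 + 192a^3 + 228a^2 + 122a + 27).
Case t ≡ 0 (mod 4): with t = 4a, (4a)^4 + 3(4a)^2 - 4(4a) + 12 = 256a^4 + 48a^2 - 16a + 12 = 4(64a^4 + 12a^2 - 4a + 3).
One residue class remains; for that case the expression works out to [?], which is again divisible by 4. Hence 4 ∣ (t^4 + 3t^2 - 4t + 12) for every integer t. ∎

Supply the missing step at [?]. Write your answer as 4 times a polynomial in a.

The residues treated are {1, 3, 0}, so the missing case is t ≡ 2 (mod 4); write t = 4a+2.
Then (4a+2)^4 + 3(4a+2)^2 - 4(4a+2) + 12 = 256a^4 + 512a^3 + 432a^2 + 160a + 32 = 4(64a^4 + 128a^3 + 108a^2 + 40a + 8).

4(64a^4 + 128a^3 + 108a^2 + 40a + 8)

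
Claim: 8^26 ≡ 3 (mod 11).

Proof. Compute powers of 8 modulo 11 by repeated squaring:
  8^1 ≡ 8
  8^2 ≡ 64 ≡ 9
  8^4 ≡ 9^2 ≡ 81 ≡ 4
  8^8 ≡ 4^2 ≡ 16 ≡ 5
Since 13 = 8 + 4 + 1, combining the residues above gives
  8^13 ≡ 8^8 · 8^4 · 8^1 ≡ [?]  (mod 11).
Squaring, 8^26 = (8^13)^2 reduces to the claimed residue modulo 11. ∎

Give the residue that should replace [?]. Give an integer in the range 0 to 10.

6

Multiply the listed residues: 5 · 4 · 8 = 20 → 160.
Reducing modulo 11: 160 = 14·11 + 6, so 8^13 ≡ 6.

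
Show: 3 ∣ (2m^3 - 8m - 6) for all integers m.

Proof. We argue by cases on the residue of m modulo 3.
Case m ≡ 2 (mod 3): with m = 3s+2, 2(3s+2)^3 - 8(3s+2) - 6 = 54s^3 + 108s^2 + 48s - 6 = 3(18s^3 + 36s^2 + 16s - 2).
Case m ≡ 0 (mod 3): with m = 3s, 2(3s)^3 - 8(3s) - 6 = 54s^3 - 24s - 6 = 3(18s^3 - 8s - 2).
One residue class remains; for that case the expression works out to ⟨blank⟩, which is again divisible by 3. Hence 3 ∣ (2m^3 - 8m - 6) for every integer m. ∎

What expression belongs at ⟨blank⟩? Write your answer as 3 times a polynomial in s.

The residues treated are {2, 0}, so the missing case is m ≡ 1 (mod 3); write m = 3s+1.
Then 2(3s+1)^3 - 8(3s+1) - 6 = 54s^3 + 54s^2 - 6s - 12 = 3(18s^3 + 18s^2 - 2s - 4).

3(18s^3 + 18s^2 - 2s - 4)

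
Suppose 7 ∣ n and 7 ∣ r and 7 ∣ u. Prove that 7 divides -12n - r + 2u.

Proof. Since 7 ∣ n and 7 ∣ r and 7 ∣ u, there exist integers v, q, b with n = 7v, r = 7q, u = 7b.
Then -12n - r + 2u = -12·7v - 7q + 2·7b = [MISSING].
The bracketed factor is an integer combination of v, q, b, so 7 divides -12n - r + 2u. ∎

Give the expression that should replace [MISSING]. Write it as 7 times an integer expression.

7(2b - q - 12v)

Each term has a factor of 7: -12·7v - 7q + 2·7b = 7·(2b - q - 12v).
Since 2b - q - 12v is an integer, 7 ∣ (-12n - r + 2u).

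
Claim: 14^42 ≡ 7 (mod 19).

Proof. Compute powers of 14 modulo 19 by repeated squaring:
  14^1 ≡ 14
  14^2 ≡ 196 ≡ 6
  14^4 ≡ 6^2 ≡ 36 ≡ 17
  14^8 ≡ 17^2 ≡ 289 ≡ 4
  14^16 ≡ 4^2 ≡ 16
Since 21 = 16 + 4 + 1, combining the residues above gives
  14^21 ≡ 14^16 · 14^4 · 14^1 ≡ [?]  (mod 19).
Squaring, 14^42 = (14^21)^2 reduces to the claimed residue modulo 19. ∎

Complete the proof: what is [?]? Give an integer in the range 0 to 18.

14^16 · 14^4 · 14^1 ≡ 16 · 17 · 14 = 3808.
3808 mod 19 = 8, so 14^21 ≡ 8 (mod 19).

8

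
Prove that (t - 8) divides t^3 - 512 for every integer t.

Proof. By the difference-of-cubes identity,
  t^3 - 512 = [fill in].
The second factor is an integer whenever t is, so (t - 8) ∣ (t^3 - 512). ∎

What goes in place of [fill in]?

(t - 8)(t^2 + 8t + 64)

a^3 - b^3 = (a - b)(a^2 + ab + b^2). With a = t, b = 8:
t^3 - 512 = (t - 8)(t^2 + 8t + 64).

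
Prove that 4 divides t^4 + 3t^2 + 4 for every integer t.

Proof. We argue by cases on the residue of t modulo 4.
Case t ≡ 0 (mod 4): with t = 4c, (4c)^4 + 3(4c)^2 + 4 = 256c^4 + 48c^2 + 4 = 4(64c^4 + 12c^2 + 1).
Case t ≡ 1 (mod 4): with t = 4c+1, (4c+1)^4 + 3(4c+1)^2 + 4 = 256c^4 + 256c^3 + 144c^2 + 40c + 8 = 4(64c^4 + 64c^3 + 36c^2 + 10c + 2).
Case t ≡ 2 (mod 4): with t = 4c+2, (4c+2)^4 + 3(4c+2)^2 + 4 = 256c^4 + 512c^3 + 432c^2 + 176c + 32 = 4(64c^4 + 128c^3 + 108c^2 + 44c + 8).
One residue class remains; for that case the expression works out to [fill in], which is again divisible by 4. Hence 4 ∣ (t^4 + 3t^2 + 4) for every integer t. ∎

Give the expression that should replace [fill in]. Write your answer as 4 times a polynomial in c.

4(64c^4 + 192c^3 + 228c^2 + 126c + 28)

Only t ≡ 3 (mod 4) is unaccounted for. Put t = 4c+3:
(4c+3)^4 + 3(4c+3)^2 + 4 expands to 256c^4 + 768c^3 + 912c^2 + 504c + 112,
and factoring out 4 leaves 4(64c^4 + 192c^3 + 228c^2 + 126c + 28).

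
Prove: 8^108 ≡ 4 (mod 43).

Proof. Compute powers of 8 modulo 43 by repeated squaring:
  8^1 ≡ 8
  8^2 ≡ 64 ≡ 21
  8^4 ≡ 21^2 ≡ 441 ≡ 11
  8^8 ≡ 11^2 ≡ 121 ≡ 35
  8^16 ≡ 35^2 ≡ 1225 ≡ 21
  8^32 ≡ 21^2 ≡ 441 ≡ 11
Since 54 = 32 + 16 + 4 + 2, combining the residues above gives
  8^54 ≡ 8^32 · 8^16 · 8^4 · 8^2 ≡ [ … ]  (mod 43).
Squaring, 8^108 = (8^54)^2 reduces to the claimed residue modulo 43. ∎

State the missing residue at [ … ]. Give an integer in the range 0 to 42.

41

Multiply the listed residues: 11 · 21 · 11 · 21 = 231 → 2541 → 53361.
Reducing modulo 43: 53361 = 1240·43 + 41, so 8^54 ≡ 41.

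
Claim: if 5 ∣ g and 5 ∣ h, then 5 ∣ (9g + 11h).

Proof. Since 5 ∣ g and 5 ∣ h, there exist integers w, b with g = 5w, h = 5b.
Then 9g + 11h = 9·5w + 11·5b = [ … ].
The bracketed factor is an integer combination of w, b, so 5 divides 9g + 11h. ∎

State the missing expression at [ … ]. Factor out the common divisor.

5(11b + 9w)

Each term has a factor of 5: 9·5w + 11·5b = 5·(11b + 9w).
Since 11b + 9w is an integer, 5 ∣ (9g + 11h).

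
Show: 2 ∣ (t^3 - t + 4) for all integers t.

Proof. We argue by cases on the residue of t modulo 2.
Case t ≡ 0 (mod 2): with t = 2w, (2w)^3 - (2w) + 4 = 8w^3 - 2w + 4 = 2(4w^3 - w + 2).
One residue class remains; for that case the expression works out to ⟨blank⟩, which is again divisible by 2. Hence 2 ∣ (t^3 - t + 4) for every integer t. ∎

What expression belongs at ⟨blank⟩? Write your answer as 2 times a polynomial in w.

2(4w^3 + 6w^2 + 2w + 2)

Only t ≡ 1 (mod 2) is unaccounted for. Put t = 2w+1:
(2w+1)^3 - (2w+1) + 4 expands to 8w^3 + 12w^2 + 4w + 4,
and factoring out 2 leaves 2(4w^3 + 6w^2 + 2w + 2).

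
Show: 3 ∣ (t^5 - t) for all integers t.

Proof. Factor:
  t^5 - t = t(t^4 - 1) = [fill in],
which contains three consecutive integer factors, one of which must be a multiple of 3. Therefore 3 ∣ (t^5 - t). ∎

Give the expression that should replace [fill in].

t^4 - 1 = (t^2 - 1)(t^2 + 1), and t^2 - 1 = (t-1)(t+1).
So t(t^4 - 1) = (t - 1)t(t + 1)(t^2 + 1).

(t - 1)t(t + 1)(t^2 + 1)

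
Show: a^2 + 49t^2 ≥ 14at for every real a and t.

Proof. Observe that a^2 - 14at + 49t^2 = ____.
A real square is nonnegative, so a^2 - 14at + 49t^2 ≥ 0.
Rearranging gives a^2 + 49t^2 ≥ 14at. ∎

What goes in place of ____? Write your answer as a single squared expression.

a^2 - 14at + 49t^2 is a perfect-square trinomial: the outer terms are (a)^2 and (7t)^2, and the cross term is -2·a·7t.
So a^2 - 14at + 49t^2 = (a - 7t)^2 ≥ 0.

(a - 7t)^2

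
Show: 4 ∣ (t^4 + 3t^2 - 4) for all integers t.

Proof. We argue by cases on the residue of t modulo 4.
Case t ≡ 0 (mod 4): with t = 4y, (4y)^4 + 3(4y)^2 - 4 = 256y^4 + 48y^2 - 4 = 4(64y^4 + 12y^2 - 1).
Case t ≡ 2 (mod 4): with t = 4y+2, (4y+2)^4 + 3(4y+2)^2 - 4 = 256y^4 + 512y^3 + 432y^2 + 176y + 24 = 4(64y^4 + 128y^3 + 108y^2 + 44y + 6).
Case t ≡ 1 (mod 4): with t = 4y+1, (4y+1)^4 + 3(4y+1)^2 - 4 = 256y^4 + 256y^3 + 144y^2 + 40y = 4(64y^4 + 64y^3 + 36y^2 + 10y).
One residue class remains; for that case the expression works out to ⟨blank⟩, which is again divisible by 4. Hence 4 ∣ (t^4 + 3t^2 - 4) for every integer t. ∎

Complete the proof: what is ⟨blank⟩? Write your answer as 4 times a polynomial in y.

4(64y^4 + 192y^3 + 228y^2 + 126y + 26)

The residues treated are {0, 2, 1}, so the missing case is t ≡ 3 (mod 4); write t = 4y+3.
Then (4y+3)^4 + 3(4y+3)^2 - 4 = 256y^4 + 768y^3 + 912y^2 + 504y + 104 = 4(64y^4 + 192y^3 + 228y^2 + 126y + 26).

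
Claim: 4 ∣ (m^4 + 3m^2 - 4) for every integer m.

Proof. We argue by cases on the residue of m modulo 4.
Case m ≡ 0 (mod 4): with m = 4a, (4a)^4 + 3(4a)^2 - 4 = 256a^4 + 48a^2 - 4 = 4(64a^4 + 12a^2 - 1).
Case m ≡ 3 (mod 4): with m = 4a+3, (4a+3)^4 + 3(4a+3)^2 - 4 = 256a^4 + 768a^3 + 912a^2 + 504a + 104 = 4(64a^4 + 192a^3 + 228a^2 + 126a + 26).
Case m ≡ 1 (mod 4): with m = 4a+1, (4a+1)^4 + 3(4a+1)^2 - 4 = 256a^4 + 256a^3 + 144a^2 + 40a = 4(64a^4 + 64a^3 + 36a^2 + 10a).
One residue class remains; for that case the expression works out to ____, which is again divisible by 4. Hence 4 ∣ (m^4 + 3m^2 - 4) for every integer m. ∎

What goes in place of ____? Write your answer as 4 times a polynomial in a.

The residues treated are {0, 3, 1}, so the missing case is m ≡ 2 (mod 4); write m = 4a+2.
Then (4a+2)^4 + 3(4a+2)^2 - 4 = 256a^4 + 512a^3 + 432a^2 + 176a + 24 = 4(64a^4 + 128a^3 + 108a^2 + 44a + 6).

4(64a^4 + 128a^3 + 108a^2 + 44a + 6)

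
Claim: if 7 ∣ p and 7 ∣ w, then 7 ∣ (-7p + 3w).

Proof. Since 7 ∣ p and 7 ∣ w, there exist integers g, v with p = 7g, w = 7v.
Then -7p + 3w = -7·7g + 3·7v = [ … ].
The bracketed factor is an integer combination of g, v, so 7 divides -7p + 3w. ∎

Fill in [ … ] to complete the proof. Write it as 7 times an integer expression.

Each term has a factor of 7: -7·7g + 3·7v = 7·(-7g + 3v).
Since -7g + 3v is an integer, 7 ∣ (-7p + 3w).

7(-7g + 3v)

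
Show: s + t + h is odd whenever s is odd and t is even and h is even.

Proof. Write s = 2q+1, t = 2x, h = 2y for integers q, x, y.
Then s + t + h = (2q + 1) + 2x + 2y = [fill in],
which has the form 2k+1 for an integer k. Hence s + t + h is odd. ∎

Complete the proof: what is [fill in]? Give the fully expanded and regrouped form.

2(q + x + y) + 1

(2q + 1) + 2x + 2y = 2q + 2x + 2y + 1
= 2(q + x + y) + 1.
Since q + x + y is an integer, the sum is of the form 2k+1 for an integer k.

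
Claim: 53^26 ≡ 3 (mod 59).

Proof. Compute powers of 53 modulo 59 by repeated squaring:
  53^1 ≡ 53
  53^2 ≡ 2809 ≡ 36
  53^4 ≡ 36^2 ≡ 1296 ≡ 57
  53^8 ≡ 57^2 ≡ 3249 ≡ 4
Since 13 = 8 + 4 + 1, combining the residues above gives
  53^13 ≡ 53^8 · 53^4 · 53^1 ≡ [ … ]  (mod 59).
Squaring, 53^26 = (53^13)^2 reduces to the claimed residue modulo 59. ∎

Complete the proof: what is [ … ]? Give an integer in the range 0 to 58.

48

Multiply the listed residues: 4 · 57 · 53 = 228 → 12084.
Reducing modulo 59: 12084 = 204·59 + 48, so 53^13 ≡ 48.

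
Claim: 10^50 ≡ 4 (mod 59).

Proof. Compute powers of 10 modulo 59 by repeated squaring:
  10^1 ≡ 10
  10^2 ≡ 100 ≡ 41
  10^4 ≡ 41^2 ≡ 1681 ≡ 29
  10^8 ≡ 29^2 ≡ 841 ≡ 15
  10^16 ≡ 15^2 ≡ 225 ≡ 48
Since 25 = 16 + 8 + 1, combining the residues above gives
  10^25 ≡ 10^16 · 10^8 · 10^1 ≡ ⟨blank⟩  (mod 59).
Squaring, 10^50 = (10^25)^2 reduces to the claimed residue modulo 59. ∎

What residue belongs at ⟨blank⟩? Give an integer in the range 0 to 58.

2

10^16 · 10^8 · 10^1 ≡ 48 · 15 · 10 = 7200.
7200 mod 59 = 2, so 10^25 ≡ 2 (mod 59).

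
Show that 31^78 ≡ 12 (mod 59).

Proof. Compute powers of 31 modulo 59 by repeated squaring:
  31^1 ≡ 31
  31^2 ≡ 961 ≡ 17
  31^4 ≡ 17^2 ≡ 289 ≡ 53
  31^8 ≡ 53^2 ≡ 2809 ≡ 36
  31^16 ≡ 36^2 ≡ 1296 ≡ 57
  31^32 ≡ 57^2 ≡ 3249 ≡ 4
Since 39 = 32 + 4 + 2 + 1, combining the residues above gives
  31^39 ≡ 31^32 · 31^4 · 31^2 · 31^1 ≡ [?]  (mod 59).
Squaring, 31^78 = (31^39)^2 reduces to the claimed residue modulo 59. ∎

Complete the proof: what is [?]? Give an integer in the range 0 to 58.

37

Multiply the listed residues: 4 · 53 · 17 · 31 = 212 → 3604 → 111724.
Reducing modulo 59: 111724 = 1893·59 + 37, so 31^39 ≡ 37.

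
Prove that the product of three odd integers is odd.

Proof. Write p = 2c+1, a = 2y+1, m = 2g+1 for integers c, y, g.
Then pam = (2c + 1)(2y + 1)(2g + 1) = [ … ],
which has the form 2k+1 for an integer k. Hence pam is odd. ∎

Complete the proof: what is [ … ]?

2(4cgy + 2cg + 2cy + c + 2gy + g + y) + 1

(2c + 1)(2y + 1)(2g + 1) = 8cgy + 4cg + 4cy + 2c + 4gy + 2g + 2y + 1
= 2(4cgy + 2cg + 2cy + c + 2gy + g + y) + 1.
Since 4cgy + 2cg + 2cy + c + 2gy + g + y is an integer, the product is of the form 2k+1 for an integer k.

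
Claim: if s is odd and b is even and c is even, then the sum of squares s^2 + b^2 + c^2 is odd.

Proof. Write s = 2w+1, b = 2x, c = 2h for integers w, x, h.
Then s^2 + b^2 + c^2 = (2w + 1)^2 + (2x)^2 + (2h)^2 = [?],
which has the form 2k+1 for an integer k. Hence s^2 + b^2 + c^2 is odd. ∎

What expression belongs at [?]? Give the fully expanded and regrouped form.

(2w + 1)^2 + (2x)^2 + (2h)^2 = 4h^2 + 4w^2 + 4w + 4x^2 + 1
= 2(2h^2 + 2w^2 + 2w + 2x^2) + 1.
Since 2h^2 + 2w^2 + 2w + 2x^2 is an integer, the sum of squares is of the form 2k+1 for an integer k.

2(2h^2 + 2w^2 + 2w + 2x^2) + 1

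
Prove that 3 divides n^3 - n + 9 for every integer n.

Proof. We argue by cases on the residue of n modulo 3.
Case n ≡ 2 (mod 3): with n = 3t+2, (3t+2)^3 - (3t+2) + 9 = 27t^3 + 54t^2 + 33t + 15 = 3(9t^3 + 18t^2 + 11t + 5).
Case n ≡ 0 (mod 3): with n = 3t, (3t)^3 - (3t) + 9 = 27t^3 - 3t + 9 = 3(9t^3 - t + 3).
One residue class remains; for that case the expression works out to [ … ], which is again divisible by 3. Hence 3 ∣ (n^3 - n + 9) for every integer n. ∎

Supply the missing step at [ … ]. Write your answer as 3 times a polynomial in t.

Only n ≡ 1 (mod 3) is unaccounted for. Put n = 3t+1:
(3t+1)^3 - (3t+1) + 9 expands to 27t^3 + 27t^2 + 6t + 9,
and factoring out 3 leaves 3(9t^3 + 9t^2 + 2t + 3).

3(9t^3 + 9t^2 + 2t + 3)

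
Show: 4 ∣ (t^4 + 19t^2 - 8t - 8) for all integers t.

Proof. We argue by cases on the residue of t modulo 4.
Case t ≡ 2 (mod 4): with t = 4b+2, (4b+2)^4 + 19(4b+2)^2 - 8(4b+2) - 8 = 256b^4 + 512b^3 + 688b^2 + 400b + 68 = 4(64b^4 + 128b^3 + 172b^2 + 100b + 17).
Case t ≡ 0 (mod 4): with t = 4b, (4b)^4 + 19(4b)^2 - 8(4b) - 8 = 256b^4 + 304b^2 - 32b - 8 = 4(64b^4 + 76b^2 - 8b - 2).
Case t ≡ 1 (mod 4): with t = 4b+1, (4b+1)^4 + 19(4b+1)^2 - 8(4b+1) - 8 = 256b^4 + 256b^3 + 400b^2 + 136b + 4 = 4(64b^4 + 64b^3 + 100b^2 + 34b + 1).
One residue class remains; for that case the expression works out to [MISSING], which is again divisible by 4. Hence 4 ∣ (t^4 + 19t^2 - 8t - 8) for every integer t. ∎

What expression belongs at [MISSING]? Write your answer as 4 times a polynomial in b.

4(64b^4 + 192b^3 + 292b^2 + 214b + 55)

Only t ≡ 3 (mod 4) is unaccounted for. Put t = 4b+3:
(4b+3)^4 + 19(4b+3)^2 - 8(4b+3) - 8 expands to 256b^4 + 768b^3 + 1168b^2 + 856b + 220,
and factoring out 4 leaves 4(64b^4 + 192b^3 + 292b^2 + 214b + 55).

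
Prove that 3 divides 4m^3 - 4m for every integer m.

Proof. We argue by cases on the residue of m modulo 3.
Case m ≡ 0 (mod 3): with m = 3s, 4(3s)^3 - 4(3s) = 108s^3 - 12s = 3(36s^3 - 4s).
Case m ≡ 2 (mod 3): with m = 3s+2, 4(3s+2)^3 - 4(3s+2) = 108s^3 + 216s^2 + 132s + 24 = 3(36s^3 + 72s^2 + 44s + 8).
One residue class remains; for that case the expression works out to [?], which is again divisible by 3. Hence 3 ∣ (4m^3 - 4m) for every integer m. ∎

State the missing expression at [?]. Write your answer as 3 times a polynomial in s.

The residues treated are {0, 2}, so the missing case is m ≡ 1 (mod 3); write m = 3s+1.
Then 4(3s+1)^3 - 4(3s+1) = 108s^3 + 108s^2 + 24s = 3(36s^3 + 36s^2 + 8s).

3(36s^3 + 36s^2 + 8s)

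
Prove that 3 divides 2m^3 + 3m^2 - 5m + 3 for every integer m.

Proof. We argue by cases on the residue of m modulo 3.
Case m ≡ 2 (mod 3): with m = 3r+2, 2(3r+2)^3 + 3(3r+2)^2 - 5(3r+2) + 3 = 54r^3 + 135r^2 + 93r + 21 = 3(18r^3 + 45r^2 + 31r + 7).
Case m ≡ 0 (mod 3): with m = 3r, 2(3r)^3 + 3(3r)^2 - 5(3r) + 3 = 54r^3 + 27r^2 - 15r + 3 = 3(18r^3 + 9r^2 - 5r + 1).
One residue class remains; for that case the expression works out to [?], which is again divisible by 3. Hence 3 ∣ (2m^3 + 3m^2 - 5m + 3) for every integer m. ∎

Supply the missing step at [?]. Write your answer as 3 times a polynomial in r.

Only m ≡ 1 (mod 3) is unaccounted for. Put m = 3r+1:
2(3r+1)^3 + 3(3r+1)^2 - 5(3r+1) + 3 expands to 54r^3 + 81r^2 + 21r + 3,
and factoring out 3 leaves 3(18r^3 + 27r^2 + 7r + 1).

3(18r^3 + 27r^2 + 7r + 1)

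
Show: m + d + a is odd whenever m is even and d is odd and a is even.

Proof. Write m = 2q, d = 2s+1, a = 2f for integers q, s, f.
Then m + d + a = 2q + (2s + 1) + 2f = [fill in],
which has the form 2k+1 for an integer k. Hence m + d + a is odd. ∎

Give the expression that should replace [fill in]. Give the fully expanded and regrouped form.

2q + (2s + 1) + 2f = 2f + 2q + 2s + 1
= 2(f + q + s) + 1.
Since f + q + s is an integer, the sum is of the form 2k+1 for an integer k.

2(f + q + s) + 1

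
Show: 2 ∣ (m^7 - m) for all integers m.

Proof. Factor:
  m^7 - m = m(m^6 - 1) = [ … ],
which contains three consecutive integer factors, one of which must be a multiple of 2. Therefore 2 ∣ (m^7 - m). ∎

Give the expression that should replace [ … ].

(m - 1)m(m + 1)(m^4 + m^2 + 1)

m^6 - 1 = (m^2 - 1)(m^4 + m^2 + 1), and m^2 - 1 = (m-1)(m+1).
So m(m^6 - 1) = (m - 1)m(m + 1)(m^4 + m^2 + 1).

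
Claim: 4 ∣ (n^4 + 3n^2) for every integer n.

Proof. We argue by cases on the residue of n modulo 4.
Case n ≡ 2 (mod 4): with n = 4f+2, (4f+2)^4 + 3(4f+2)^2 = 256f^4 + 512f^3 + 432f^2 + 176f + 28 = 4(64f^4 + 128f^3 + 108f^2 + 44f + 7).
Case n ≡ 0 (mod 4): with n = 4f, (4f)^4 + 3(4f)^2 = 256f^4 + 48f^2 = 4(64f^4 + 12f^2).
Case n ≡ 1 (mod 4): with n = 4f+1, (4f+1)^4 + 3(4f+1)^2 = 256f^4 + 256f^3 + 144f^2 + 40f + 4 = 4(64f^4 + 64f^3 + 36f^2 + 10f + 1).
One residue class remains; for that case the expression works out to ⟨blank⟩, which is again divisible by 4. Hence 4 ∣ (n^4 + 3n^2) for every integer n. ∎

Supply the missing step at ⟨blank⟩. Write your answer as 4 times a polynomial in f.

Only n ≡ 3 (mod 4) is unaccounted for. Put n = 4f+3:
(4f+3)^4 + 3(4f+3)^2 expands to 256f^4 + 768f^3 + 912f^2 + 504f + 108,
and factoring out 4 leaves 4(64f^4 + 192f^3 + 228f^2 + 126f + 27).

4(64f^4 + 192f^3 + 228f^2 + 126f + 27)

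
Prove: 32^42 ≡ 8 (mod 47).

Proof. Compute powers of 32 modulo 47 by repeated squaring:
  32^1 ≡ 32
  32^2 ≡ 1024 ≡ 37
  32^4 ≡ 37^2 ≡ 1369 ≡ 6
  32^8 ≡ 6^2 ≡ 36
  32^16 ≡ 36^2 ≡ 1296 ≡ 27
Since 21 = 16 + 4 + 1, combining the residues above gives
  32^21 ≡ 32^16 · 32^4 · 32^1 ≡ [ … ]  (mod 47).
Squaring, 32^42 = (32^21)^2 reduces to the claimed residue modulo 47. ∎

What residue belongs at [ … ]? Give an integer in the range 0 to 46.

14

Multiply the listed residues: 27 · 6 · 32 = 162 → 5184.
Reducing modulo 47: 5184 = 110·47 + 14, so 32^21 ≡ 14.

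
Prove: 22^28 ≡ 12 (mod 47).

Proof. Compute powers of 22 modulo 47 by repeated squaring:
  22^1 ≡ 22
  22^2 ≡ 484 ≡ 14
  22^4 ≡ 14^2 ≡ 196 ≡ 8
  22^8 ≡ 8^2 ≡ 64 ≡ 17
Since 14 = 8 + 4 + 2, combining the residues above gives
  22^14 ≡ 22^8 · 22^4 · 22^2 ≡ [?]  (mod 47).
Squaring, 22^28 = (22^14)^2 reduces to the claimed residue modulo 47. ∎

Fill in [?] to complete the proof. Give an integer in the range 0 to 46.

24

22^8 · 22^4 · 22^2 ≡ 17 · 8 · 14 = 1904.
1904 mod 47 = 24, so 22^14 ≡ 24 (mod 47).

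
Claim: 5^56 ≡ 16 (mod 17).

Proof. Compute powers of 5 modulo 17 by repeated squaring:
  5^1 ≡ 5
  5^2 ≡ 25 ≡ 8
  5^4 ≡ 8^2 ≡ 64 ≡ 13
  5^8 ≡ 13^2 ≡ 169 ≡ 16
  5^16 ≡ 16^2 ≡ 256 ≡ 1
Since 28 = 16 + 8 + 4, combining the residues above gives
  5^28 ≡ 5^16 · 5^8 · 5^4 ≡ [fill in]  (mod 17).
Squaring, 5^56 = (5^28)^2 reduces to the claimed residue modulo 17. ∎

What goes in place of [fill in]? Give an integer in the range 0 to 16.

5^16 · 5^8 · 5^4 ≡ 1 · 16 · 13 = 208.
208 mod 17 = 4, so 5^28 ≡ 4 (mod 17).

4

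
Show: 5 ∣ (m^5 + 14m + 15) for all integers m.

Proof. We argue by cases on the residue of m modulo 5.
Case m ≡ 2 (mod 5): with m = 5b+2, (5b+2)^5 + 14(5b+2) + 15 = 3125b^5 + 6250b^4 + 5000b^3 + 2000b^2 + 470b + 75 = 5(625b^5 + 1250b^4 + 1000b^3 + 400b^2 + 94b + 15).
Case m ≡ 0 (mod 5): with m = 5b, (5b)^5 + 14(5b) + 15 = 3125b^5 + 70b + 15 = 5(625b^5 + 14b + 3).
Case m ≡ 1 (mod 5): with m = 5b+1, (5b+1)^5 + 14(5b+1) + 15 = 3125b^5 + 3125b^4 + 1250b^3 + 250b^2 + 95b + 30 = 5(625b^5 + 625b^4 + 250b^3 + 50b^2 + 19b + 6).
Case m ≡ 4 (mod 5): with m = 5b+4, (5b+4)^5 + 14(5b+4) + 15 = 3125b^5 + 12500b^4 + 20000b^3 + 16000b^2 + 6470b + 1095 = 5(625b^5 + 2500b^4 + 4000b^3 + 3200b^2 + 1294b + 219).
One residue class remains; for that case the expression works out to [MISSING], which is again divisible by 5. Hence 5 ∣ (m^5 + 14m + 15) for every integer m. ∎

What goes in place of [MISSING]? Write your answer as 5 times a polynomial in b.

5(625b^5 + 1875b^4 + 2250b^3 + 1350b^2 + 419b + 60)

Only m ≡ 3 (mod 5) is unaccounted for. Put m = 5b+3:
(5b+3)^5 + 14(5b+3) + 15 expands to 3125b^5 + 9375b^4 + 11250b^3 + 6750b^2 + 2095b + 300,
and factoring out 5 leaves 5(625b^5 + 1875b^4 + 2250b^3 + 1350b^2 + 419b + 60).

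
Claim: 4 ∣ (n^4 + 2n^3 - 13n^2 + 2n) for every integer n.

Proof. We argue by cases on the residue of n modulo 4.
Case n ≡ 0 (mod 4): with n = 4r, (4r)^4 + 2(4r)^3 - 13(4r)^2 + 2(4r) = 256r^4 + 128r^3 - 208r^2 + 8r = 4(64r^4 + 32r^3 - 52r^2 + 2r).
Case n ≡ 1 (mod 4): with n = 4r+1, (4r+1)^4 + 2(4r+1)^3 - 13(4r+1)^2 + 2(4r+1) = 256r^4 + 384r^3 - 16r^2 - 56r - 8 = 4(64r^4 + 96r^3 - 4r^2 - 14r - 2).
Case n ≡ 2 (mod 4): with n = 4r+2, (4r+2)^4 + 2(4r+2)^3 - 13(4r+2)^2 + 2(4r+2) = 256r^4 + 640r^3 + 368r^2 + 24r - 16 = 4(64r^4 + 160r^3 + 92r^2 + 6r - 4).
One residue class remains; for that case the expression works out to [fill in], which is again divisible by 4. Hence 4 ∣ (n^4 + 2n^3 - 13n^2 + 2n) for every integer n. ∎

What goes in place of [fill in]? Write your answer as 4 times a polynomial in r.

4(64r^4 + 224r^3 + 236r^2 + 86r + 6)

The residues treated are {0, 1, 2}, so the missing case is n ≡ 3 (mod 4); write n = 4r+3.
Then (4r+3)^4 + 2(4r+3)^3 - 13(4r+3)^2 + 2(4r+3) = 256r^4 + 896r^3 + 944r^2 + 344r + 24 = 4(64r^4 + 224r^3 + 236r^2 + 86r + 6).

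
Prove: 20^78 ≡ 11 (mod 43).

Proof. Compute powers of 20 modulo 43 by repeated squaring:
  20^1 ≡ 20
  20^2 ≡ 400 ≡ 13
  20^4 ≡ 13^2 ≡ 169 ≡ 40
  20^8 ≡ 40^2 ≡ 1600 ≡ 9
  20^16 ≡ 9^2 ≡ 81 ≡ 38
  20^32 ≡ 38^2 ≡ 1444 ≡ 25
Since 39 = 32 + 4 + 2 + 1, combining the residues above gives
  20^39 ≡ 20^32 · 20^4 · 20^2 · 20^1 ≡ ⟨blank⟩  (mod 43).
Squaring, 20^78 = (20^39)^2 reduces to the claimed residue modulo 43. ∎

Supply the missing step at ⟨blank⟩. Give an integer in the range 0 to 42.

20^32 · 20^4 · 20^2 · 20^1 ≡ 25 · 40 · 13 · 20 = 260000.
260000 mod 43 = 22, so 20^39 ≡ 22 (mod 43).

22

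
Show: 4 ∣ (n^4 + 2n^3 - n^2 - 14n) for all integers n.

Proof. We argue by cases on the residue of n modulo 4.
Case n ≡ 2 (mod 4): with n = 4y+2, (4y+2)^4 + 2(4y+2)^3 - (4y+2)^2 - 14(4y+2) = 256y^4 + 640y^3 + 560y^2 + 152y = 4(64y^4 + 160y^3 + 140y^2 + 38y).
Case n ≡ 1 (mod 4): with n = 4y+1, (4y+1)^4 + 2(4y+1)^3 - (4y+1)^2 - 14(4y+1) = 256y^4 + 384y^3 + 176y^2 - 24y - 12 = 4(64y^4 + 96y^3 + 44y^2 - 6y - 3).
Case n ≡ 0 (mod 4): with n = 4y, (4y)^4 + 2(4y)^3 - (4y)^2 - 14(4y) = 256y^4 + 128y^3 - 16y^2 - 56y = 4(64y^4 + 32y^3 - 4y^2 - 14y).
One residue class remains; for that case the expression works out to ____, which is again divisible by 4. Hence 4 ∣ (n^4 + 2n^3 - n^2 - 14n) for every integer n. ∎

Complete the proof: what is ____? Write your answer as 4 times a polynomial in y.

4(64y^4 + 224y^3 + 284y^2 + 142y + 21)

Only n ≡ 3 (mod 4) is unaccounted for. Put n = 4y+3:
(4y+3)^4 + 2(4y+3)^3 - (4y+3)^2 - 14(4y+3) expands to 256y^4 + 896y^3 + 1136y^2 + 568y + 84,
and factoring out 4 leaves 4(64y^4 + 224y^3 + 284y^2 + 142y + 21).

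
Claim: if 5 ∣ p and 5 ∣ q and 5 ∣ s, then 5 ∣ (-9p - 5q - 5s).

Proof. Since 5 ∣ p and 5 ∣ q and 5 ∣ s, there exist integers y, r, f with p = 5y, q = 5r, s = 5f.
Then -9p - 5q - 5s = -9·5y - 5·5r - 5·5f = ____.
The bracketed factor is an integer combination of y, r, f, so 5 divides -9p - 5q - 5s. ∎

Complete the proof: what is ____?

Each term has a factor of 5: -9·5y - 5·5r - 5·5f = 5·(-5f - 5r - 9y).
Since -5f - 5r - 9y is an integer, 5 ∣ (-9p - 5q - 5s).

5(-5f - 5r - 9y)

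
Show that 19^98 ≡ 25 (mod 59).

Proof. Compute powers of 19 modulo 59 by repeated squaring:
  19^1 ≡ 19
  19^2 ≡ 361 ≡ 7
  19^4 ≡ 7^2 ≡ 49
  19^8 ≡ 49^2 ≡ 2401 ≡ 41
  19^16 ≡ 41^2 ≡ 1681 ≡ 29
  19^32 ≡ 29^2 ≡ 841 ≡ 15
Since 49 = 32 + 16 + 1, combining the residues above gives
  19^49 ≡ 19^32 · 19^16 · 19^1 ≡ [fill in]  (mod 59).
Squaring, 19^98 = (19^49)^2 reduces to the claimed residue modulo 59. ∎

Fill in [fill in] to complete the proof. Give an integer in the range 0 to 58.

5

19^32 · 19^16 · 19^1 ≡ 15 · 29 · 19 = 8265.
8265 mod 59 = 5, so 19^49 ≡ 5 (mod 59).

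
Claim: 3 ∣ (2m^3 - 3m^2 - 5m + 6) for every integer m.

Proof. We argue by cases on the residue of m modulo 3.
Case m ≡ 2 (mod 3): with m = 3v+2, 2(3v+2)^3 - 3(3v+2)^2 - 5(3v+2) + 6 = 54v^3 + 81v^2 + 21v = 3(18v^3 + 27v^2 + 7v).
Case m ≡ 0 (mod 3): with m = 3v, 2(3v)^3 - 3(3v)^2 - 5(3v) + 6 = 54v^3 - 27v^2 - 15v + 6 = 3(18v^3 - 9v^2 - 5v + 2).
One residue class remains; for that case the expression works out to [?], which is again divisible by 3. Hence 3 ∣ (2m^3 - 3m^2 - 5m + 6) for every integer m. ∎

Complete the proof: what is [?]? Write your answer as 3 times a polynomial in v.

3(18v^3 + 9v^2 - 5v)

The residues treated are {2, 0}, so the missing case is m ≡ 1 (mod 3); write m = 3v+1.
Then 2(3v+1)^3 - 3(3v+1)^2 - 5(3v+1) + 6 = 54v^3 + 27v^2 - 15v = 3(18v^3 + 9v^2 - 5v).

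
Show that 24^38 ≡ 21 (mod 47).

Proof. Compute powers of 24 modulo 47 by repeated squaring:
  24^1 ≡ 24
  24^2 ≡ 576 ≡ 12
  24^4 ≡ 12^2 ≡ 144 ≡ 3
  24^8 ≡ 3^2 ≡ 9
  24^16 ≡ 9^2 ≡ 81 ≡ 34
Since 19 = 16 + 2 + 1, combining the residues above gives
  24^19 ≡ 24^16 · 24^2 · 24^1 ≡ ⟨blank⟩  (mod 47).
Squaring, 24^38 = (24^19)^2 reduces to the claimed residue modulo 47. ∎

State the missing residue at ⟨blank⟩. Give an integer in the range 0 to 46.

Multiply the listed residues: 34 · 12 · 24 = 408 → 9792.
Reducing modulo 47: 9792 = 208·47 + 16, so 24^19 ≡ 16.

16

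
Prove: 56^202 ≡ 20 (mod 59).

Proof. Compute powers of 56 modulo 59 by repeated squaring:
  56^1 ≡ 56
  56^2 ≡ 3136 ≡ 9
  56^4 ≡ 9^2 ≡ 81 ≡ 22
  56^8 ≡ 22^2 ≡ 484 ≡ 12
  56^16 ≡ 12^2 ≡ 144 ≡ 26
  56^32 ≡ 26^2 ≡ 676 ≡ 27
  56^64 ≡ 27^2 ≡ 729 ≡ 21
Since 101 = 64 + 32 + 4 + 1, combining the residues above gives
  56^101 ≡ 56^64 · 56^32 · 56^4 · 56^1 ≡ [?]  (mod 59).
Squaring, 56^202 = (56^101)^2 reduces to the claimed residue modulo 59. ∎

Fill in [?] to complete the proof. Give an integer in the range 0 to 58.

43

Multiply the listed residues: 21 · 27 · 22 · 56 = 567 → 12474 → 698544.
Reducing modulo 59: 698544 = 11839·59 + 43, so 56^101 ≡ 43.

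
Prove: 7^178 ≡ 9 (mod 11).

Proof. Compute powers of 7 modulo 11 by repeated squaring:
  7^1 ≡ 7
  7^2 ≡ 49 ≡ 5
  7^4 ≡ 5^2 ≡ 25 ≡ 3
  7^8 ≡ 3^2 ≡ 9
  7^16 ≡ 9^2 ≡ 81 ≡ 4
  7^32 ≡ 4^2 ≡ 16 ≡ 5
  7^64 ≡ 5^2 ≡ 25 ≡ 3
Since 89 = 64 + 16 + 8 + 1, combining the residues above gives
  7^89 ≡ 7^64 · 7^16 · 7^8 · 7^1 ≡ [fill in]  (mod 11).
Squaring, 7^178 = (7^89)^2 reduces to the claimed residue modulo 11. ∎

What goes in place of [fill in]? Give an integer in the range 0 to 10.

Multiply the listed residues: 3 · 4 · 9 · 7 = 12 → 108 → 756.
Reducing modulo 11: 756 = 68·11 + 8, so 7^89 ≡ 8.

8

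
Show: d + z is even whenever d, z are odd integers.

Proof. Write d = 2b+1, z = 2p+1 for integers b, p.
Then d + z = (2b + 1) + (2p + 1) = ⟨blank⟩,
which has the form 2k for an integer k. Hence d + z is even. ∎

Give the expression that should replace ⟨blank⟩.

2(b + p + 1)

Expanding: (2b + 1) + (2p + 1) = 2b + 2p + 2.
Every term is even; pulling out the factor of 2 gives 2(b + p + 1).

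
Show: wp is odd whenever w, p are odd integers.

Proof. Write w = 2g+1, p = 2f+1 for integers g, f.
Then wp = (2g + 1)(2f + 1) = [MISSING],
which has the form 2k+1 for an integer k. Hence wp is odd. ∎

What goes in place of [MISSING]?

2(2fg + f + g) + 1

Expanding: (2g + 1)(2f + 1) = 4fg + 2f + 2g + 1.
Every term except the constant is even, so this is 2(2fg + f + g) + 1,
and 2fg + f + g ∈ ℤ gives the required form.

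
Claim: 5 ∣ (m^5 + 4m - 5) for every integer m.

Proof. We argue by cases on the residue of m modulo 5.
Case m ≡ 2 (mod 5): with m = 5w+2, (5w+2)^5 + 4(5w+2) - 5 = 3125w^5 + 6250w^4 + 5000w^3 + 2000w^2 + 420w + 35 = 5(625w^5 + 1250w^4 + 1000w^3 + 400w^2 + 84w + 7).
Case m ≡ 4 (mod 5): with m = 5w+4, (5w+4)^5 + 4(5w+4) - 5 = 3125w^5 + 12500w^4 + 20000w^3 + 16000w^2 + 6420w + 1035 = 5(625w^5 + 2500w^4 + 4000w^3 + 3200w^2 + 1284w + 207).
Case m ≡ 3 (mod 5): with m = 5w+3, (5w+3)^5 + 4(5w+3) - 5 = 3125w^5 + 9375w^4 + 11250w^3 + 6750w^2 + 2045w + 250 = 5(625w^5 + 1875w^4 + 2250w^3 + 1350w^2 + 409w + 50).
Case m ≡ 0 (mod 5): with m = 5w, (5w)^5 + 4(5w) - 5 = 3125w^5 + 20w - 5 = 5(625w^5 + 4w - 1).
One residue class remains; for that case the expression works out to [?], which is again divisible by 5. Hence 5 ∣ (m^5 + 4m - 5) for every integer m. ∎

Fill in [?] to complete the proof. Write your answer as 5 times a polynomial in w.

5(625w^5 + 625w^4 + 250w^3 + 50w^2 + 9w)

The residues treated are {2, 4, 3, 0}, so the missing case is m ≡ 1 (mod 5); write m = 5w+1.
Then (5w+1)^5 + 4(5w+1) - 5 = 3125w^5 + 3125w^4 + 1250w^3 + 250w^2 + 45w = 5(625w^5 + 625w^4 + 250w^3 + 50w^2 + 9w).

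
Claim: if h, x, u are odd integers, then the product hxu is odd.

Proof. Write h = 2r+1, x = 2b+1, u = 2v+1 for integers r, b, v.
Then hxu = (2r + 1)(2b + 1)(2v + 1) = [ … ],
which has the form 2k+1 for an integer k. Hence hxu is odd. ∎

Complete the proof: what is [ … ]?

Expanding: (2r + 1)(2b + 1)(2v + 1) = 8brv + 4br + 4bv + 2b + 4rv + 2r + 2v + 1.
Every term except the constant is even, so this is 2(4brv + 2br + 2bv + b + 2rv + r + v) + 1,
and 4brv + 2br + 2bv + b + 2rv + r + v ∈ ℤ gives the required form.

2(4brv + 2br + 2bv + b + 2rv + r + v) + 1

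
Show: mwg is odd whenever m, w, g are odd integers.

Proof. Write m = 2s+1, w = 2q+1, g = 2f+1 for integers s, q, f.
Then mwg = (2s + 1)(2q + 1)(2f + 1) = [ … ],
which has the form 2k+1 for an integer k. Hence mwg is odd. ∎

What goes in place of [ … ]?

(2s + 1)(2q + 1)(2f + 1) = 8fqs + 4fq + 4fs + 2f + 4qs + 2q + 2s + 1
= 2(4fqs + 2fq + 2fs + f + 2qs + q + s) + 1.
Since 4fqs + 2fq + 2fs + f + 2qs + q + s is an integer, the product is of the form 2k+1 for an integer k.

2(4fqs + 2fq + 2fs + f + 2qs + q + s) + 1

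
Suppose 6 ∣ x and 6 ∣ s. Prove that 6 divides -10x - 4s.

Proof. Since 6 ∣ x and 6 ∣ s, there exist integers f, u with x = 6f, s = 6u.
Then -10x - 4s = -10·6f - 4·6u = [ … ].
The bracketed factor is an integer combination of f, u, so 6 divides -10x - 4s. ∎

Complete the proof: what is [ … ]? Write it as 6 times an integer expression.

Pull the common 6 out of every term: -10·6f - 4·6u = 6(-10f - 4u).
-10f - 4u is an integer, which exhibits the divisibility.

6(-10f - 4u)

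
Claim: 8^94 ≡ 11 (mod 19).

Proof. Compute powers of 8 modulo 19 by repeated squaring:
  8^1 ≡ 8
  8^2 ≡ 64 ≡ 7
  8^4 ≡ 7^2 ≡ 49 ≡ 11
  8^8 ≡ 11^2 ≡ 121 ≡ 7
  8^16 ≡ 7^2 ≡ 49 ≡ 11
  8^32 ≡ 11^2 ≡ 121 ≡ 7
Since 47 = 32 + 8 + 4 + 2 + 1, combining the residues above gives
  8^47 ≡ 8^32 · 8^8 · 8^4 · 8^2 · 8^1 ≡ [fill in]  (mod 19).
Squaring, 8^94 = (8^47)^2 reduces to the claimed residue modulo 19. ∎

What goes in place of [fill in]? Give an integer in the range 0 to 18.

12

8^32 · 8^8 · 8^4 · 8^2 · 8^1 ≡ 7 · 7 · 11 · 7 · 8 = 30184.
30184 mod 19 = 12, so 8^47 ≡ 12 (mod 19).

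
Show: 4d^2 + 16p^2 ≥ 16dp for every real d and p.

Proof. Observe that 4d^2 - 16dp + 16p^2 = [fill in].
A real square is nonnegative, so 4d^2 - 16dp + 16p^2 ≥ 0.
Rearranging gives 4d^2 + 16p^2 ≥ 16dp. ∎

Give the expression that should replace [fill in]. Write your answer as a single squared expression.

The leading and trailing coefficients are 2^2 and 4^2, and 16 = 2·2·4, so the trinomial is (2d - 4p)^2.
Hence 4d^2 - 16dp + 16p^2 ≥ 0.

(2d - 4p)^2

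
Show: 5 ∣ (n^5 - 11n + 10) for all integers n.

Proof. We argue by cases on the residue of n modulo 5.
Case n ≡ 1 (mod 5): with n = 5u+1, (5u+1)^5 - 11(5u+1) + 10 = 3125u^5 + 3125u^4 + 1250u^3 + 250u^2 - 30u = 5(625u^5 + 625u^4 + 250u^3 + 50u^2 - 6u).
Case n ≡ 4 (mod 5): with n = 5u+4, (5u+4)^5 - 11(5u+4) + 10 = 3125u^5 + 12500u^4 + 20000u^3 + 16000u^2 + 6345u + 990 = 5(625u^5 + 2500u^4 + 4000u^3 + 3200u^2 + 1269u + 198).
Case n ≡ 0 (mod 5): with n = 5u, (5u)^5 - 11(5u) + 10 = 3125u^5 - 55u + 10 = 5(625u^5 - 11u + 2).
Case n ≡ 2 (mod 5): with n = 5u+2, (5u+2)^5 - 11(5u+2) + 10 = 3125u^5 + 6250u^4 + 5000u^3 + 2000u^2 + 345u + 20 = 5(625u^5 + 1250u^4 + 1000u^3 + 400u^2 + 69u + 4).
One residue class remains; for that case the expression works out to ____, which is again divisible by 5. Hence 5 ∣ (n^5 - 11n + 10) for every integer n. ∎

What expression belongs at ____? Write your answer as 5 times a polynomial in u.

5(625u^5 + 1875u^4 + 2250u^3 + 1350u^2 + 394u + 44)

Only n ≡ 3 (mod 5) is unaccounted for. Put n = 5u+3:
(5u+3)^5 - 11(5u+3) + 10 expands to 3125u^5 + 9375u^4 + 11250u^3 + 6750u^2 + 1970u + 220,
and factoring out 5 leaves 5(625u^5 + 1875u^4 + 2250u^3 + 1350u^2 + 394u + 44).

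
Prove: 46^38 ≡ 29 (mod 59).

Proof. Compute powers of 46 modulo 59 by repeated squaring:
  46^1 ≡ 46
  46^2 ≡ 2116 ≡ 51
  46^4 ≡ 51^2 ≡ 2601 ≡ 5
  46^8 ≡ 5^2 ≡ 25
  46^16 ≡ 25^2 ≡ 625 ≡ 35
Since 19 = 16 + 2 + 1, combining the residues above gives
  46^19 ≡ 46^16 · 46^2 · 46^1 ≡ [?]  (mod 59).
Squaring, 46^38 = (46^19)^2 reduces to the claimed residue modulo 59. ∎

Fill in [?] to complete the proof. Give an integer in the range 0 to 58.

46^16 · 46^2 · 46^1 ≡ 35 · 51 · 46 = 82110.
82110 mod 59 = 41, so 46^19 ≡ 41 (mod 59).

41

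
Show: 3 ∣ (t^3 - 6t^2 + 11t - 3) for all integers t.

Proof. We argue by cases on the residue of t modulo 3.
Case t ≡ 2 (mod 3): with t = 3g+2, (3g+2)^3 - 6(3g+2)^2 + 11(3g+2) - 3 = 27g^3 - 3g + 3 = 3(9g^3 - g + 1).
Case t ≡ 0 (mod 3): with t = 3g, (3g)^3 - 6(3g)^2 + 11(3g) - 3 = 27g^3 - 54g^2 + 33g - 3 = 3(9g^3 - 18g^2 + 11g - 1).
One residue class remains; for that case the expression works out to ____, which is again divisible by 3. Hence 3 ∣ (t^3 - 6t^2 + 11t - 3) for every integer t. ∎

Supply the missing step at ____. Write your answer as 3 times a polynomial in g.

3(9g^3 - 9g^2 + 2g + 1)

Only t ≡ 1 (mod 3) is unaccounted for. Put t = 3g+1:
(3g+1)^3 - 6(3g+1)^2 + 11(3g+1) - 3 expands to 27g^3 - 27g^2 + 6g + 3,
and factoring out 3 leaves 3(9g^3 - 9g^2 + 2g + 1).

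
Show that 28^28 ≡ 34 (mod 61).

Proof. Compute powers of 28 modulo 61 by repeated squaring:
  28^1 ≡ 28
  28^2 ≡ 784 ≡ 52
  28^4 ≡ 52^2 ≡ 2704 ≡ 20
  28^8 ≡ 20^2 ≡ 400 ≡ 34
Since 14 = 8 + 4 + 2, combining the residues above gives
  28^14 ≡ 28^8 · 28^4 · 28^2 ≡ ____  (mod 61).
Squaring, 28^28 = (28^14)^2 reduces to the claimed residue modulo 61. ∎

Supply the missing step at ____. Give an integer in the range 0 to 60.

Multiply the listed residues: 34 · 20 · 52 = 680 → 35360.
Reducing modulo 61: 35360 = 579·61 + 41, so 28^14 ≡ 41.

41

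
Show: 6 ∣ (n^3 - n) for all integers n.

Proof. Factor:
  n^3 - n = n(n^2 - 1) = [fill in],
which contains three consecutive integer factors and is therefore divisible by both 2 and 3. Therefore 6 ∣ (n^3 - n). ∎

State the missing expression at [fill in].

n(n^2 - 1) = n(n - 1)(n + 1) = (n - 1)n(n + 1).
These three factors are consecutive integers, so their product is divisible by 6.

(n - 1)n(n + 1)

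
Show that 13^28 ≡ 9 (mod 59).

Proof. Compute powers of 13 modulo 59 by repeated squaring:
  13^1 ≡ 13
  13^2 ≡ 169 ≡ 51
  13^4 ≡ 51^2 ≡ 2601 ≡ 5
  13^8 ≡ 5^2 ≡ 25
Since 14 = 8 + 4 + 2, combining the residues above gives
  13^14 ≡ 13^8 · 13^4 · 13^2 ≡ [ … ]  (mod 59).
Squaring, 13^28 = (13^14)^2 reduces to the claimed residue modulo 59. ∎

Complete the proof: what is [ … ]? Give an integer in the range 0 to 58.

13^8 · 13^4 · 13^2 ≡ 25 · 5 · 51 = 6375.
6375 mod 59 = 3, so 13^14 ≡ 3 (mod 59).

3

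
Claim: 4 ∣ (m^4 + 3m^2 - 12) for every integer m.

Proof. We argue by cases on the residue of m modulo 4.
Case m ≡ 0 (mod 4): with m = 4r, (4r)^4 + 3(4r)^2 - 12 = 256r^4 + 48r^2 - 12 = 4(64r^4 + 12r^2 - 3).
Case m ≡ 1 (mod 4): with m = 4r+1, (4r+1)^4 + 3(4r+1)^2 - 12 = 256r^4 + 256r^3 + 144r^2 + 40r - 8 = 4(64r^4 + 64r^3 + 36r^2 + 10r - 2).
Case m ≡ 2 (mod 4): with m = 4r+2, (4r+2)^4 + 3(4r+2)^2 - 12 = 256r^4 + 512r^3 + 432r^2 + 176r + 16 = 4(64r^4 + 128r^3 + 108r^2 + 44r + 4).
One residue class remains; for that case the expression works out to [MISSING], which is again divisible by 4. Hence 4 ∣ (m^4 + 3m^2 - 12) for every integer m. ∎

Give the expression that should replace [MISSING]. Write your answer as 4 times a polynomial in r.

Only m ≡ 3 (mod 4) is unaccounted for. Put m = 4r+3:
(4r+3)^4 + 3(4r+3)^2 - 12 expands to 256r^4 + 768r^3 + 912r^2 + 504r + 96,
and factoring out 4 leaves 4(64r^4 + 192r^3 + 228r^2 + 126r + 24).

4(64r^4 + 192r^3 + 228r^2 + 126r + 24)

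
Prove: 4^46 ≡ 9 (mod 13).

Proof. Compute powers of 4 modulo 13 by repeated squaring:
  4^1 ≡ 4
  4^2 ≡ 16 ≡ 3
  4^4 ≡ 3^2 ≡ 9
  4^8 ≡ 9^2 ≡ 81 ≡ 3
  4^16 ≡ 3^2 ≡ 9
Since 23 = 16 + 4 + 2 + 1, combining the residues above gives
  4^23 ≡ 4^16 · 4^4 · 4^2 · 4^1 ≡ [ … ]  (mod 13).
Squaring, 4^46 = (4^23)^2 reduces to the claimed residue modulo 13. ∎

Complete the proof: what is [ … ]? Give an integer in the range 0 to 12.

4^16 · 4^4 · 4^2 · 4^1 ≡ 9 · 9 · 3 · 4 = 972.
972 mod 13 = 10, so 4^23 ≡ 10 (mod 13).

10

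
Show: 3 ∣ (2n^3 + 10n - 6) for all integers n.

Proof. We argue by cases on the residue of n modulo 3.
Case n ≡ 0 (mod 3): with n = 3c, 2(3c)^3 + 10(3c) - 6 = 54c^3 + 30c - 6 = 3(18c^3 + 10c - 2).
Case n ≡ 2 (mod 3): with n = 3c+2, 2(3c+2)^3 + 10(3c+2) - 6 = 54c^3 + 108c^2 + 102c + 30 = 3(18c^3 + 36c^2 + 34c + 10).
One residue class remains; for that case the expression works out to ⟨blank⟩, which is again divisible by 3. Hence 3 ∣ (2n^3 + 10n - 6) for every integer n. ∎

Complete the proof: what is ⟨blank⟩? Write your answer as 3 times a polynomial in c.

The residues treated are {0, 2}, so the missing case is n ≡ 1 (mod 3); write n = 3c+1.
Then 2(3c+1)^3 + 10(3c+1) - 6 = 54c^3 + 54c^2 + 48c + 6 = 3(18c^3 + 18c^2 + 16c + 2).

3(18c^3 + 18c^2 + 16c + 2)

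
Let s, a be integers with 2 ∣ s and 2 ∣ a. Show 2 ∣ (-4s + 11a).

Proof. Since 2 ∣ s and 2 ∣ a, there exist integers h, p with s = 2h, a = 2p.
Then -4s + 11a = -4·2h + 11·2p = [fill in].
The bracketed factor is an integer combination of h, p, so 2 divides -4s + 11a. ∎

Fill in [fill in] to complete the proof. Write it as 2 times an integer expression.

Each term has a factor of 2: -4·2h + 11·2p = 2·(-4h + 11p).
Since -4h + 11p is an integer, 2 ∣ (-4s + 11a).

2(-4h + 11p)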